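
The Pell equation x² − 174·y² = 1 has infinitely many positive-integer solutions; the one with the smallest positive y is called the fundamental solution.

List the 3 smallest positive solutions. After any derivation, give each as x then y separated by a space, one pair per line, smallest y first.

[13; 5,4,5,26] for √174; ℓ=4 ⇒ convergent index 3
step 0: (13, 1)  from 13·(1,0) + (0,1)
step 1: (66, 5)  from 5·(13,1) + (1,0)
step 2: (277, 21)  from 4·(66,5) + (13,1)
step 3: (1451, 110)  from 5·(277,21) + (66,5)
→ (1451, 110).  Check: 1451²=2105401, 174·110²=2105400, difference 1.
k=2:  x_2 = 1451·1451+174·110·110 = 4210801,  y_2 = 1451·110+110·1451 = 319220
k=3:  x_3 = 1451·4210801+174·110·319220 = 12219743051,  y_3 = 1451·319220+110·4210801 = 926376330

1451 110
4210801 319220
12219743051 926376330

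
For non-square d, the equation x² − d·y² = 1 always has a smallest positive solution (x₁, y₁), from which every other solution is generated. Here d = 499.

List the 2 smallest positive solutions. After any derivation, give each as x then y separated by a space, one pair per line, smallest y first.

d=499: √d = [22; 2,1,21,1,2,44] (ℓ=6, even), read p_5/q_5
step 0: (22, 1)  from 22·(1,0) + (0,1)
…
step 2: (67, 3)  from 1·(45,2) + (22,1)
step 3: (1452, 65)  from 21·(67,3) + (45,2)
step 4: (1519, 68)  from 1·(1452,65) + (67,3)
step 5: (4490, 201)  from 2·(1519,68) + (1452,65)
fundamental: x₁=4490, y₁=201  (since 20160100 − 499·40401 = 1)
(x_2, y_2) = (4490·4490 + 499·201·201, 4490·201 + 201·4490) = (40320199, 1804980)

4490 201
40320199 1804980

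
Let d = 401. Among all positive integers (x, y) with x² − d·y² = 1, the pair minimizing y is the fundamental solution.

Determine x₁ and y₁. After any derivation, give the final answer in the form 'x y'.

[20; 40] for √401; ℓ=1 ⇒ convergent index 1
k=0  a_k=20  p_k/q_k = 20/1
k=1  a_k=40  p_k/q_k = 801/40
(x₁, y₁) = (801, 40);  801² − 401·40² = 1 ✓

801 40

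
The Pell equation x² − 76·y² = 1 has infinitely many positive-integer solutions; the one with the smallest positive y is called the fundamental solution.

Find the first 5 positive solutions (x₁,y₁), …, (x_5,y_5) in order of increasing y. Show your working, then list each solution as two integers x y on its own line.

√76 → a₀=8, period (1,2,1,1,5,4,5,1,1,2,1,16); ℓ=12 even so k=11
step 0: (8, 1)  from 8·(1,0) + (0,1)
…
step 2: (26, 3)  from 2·(9,1) + (8,1)
…
step 10: (41488, 4759)  from 2·(16311,1871) + (8866,1017)
step 11: (57799, 6630)  from 1·(41488,4759) + (16311,1871)
fundamental: x₁=57799, y₁=6630  (since 3340724401 − 76·43956900 = 1)
(x_2, y_2) = (57799·57799 + 76·6630·6630, 57799·6630 + 6630·57799) = (6681448801, 766414740)
(x_3, y_3) = (57799·6681448801 + 76·6630·766414740, 57799·766414740 + 6630·6681448801) = (772362118440199, 88596011107890)
(x_4, y_4) = (57799·772362118440199 + 76·6630·88596011107890, 57799·88596011107890 + 6630·772362118440199) = (89283516160768675201, 10241521691283453480)
(x_5, y_5) = (57799·89283516160768675201 + 76·6630·10241521691283453480, 57799·10241521691283453480 + 6630·89283516160768675201) = (10320995900380175197444999, 1183899424380388644273150)

57799 6630
6681448801 766414740
772362118440199 88596011107890
89283516160768675201 10241521691283453480
10320995900380175197444999 1183899424380388644273150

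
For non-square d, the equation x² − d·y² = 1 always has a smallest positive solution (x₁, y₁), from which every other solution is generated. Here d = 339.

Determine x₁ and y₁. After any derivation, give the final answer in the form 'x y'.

97970 5321

[18; 2,2,2,1,17,1,2,2,2,36] for √339; ℓ=10 ⇒ convergent index 9
k=0  a_k=18  p_k/q_k = 18/1
k=1  a_k=2  p_k/q_k = 37/2
…
k=4  a_k=1  p_k/q_k = 313/17
k=5  a_k=17  p_k/q_k = 5542/301
…
k=8  a_k=2  p_k/q_k = 40359/2192
k=9  a_k=2  p_k/q_k = 97970/5321
(x₁, y₁) = (97970, 5321);  97970² − 339·5321² = 1 ✓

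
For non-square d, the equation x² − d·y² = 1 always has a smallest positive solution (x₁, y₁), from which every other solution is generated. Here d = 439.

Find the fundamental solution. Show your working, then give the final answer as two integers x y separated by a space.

440 21

√439 = [20; 1,19,1,40, …], period ℓ=4 (even) → k=3
k=0  a_k=20  p_k/q_k = 20/1
k=1  a_k=1  p_k/q_k = 21/1
k=2  a_k=19  p_k/q_k = 419/20
k=3  a_k=1  p_k/q_k = 440/21
fundamental: x₁=440, y₁=21  (since 193600 − 439·441 = 1)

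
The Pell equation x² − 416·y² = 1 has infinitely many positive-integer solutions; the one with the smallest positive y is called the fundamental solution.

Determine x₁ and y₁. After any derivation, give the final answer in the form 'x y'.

5201 255

√416 = [20; 2,1,1,9,1,1,2,40, …], period ℓ=8 (even) → k=7
i=0: a=20 ⇒ p=20, q=1
…
i=3: a=1 ⇒ p=102, q=5
…
i=5: a=1 ⇒ p=1081, q=53
i=6: a=1 ⇒ p=2060, q=101
i=7: a=2 ⇒ p=5201, q=255
fundamental: x₁=5201, y₁=255  (since 27050401 − 416·65025 = 1)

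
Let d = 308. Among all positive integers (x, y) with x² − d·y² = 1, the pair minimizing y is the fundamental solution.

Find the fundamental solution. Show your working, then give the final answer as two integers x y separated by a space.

351 20

d=308: √d = [17; 1,1,4,1,1,34] (ℓ=6, even), read p_5/q_5
a_0=17:  p_0=17·1+0=17,  q_0=17·0+1=1
…
a_4=1:  p_4=1·158+35=193,  q_4=1·9+2=11
a_5=1:  p_5=1·193+158=351,  q_5=1·11+9=20
fundamental: x₁=351, y₁=20  (since 123201 − 308·400 = 1)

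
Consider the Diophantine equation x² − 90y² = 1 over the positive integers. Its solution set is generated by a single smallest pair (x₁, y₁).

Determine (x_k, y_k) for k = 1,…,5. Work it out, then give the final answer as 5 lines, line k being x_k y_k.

19 2
721 76
27379 2886
1039681 109592
39480499 4161610

√90 → a₀=9, period (2,18); ℓ=2 even so k=1
k=0  a_k=9  p_k/q_k = 9/1
k=1  a_k=2  p_k/q_k = 19/2
fundamental: x₁=19, y₁=2  (since 361 − 90·4 = 1)
(19+2√90)^2 = 721 + 76√90
(19+2√90)^3 = 27379 + 2886√90
(19+2√90)^4 = 1039681 + 109592√90
(19+2√90)^5 = 39480499 + 4161610√90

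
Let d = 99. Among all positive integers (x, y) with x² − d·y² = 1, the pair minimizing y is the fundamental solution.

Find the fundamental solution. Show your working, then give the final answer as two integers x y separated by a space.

10 1

[9; 1,18] for √99; ℓ=2 ⇒ convergent index 1
step 0: (9, 1)  from 9·(1,0) + (0,1)
step 1: (10, 1)  from 1·(9,1) + (1,0)
(x₁, y₁) = (10, 1);  10² − 99·1² = 1 ✓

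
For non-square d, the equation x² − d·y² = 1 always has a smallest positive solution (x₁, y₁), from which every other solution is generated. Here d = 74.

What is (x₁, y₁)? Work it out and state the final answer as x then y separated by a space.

3699 430

d=74: √d = [8; 1,1,1,1,16] (ℓ=5, odd), read p_9/q_9
k=0  a_k=8  p_k/q_k = 8/1
k=1  a_k=1  p_k/q_k = 9/1
…
k=3  a_k=1  p_k/q_k = 26/3
…
k=5  a_k=16  p_k/q_k = 714/83
…
k=7  a_k=1  p_k/q_k = 1471/171
k=8  a_k=1  p_k/q_k = 2228/259
k=9  a_k=1  p_k/q_k = 3699/430
→ (3699, 430).  Check: 3699²=13682601, 74·430²=13682600, difference 1.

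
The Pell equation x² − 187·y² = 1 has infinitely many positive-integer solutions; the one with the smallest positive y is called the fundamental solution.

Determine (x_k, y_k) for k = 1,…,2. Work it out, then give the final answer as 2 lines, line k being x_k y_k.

1682 123
5658247 413772

d=187: √d = [13; 1,2,13,2,1,26] (ℓ=6, even), read p_5/q_5
i=0: a=13 ⇒ p=13, q=1
…
i=3: a=13 ⇒ p=547, q=40
i=4: a=2 ⇒ p=1135, q=83
i=5: a=1 ⇒ p=1682, q=123
fundamental: x₁=1682, y₁=123  (since 2829124 − 187·15129 = 1)
n=2: (1682,123)∘(1682,123) = (1682·1682+187·123·123, 1682·123+123·1682) = (5658247,413772)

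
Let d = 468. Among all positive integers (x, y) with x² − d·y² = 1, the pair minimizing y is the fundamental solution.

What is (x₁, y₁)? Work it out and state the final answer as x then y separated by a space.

649 30

[21; 1,1,1,2,1,1,1,42] for √468; ℓ=8 ⇒ convergent index 7
k=0  a_k=21  p_k/q_k = 21/1
k=1  a_k=1  p_k/q_k = 22/1
k=2  a_k=1  p_k/q_k = 43/2
k=3  a_k=1  p_k/q_k = 65/3
k=4  a_k=2  p_k/q_k = 173/8
k=5  a_k=1  p_k/q_k = 238/11
k=6  a_k=1  p_k/q_k = 411/19
k=7  a_k=1  p_k/q_k = 649/30
→ (649, 30).  Check: 649²=421201, 468·30²=421200, difference 1.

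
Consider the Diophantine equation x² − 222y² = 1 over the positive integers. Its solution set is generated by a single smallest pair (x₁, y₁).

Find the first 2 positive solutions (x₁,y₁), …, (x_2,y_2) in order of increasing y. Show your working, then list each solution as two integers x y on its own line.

149 10
44401 2980

√222 = [14; 1,8,1,28, …], period ℓ=4 (even) → k=3
i=0: a=14 ⇒ p=14, q=1
…
i=2: a=8 ⇒ p=134, q=9
i=3: a=1 ⇒ p=149, q=10
(x₁, y₁) = (149, 10);  149² − 222·10² = 1 ✓
k=2:  x_2 = 149·149+222·10·10 = 44401,  y_2 = 149·10+10·149 = 2980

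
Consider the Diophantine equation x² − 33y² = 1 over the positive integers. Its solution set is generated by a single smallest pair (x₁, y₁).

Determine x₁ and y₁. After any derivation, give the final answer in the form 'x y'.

23 4

√33 → a₀=5, period (1,2,1,10); ℓ=4 even so k=3
step 0: (5, 1)  from 5·(1,0) + (0,1)
…
step 2: (17, 3)  from 2·(6,1) + (5,1)
step 3: (23, 4)  from 1·(17,3) + (6,1)
→ (23, 4).  Check: 23²=529, 33·4²=528, difference 1.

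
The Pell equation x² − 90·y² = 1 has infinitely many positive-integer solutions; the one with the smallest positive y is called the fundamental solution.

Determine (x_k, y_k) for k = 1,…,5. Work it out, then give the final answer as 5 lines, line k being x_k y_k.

√90 = [9; 2,18, …], period ℓ=2 (even) → k=1
a_0=9:  p_0=9·1+0=9,  q_0=9·0+1=1
a_1=2:  p_1=2·9+1=19,  q_1=2·1+0=2
→ (19, 2).  Check: 19²=361, 90·2²=360, difference 1.
k=2:  x_2 = 19·19+90·2·2 = 721,  y_2 = 19·2+2·19 = 76
k=3:  x_3 = 19·721+90·2·76 = 27379,  y_3 = 19·76+2·721 = 2886
k=4:  x_4 = 19·27379+90·2·2886 = 1039681,  y_4 = 19·2886+2·27379 = 109592
k=5:  x_5 = 19·1039681+90·2·109592 = 39480499,  y_5 = 19·109592+2·1039681 = 4161610

19 2
721 76
27379 2886
1039681 109592
39480499 4161610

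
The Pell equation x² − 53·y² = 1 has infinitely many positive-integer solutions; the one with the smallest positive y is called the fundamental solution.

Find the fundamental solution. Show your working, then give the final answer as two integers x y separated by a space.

66249 9100

√53 → a₀=7, period (3,1,1,3,14); ℓ=5 odd so k=9
step 0: (7, 1)  from 7·(1,0) + (0,1)
step 1: (22, 3)  from 3·(7,1) + (1,0)
step 2: (29, 4)  from 1·(22,3) + (7,1)
step 3: (51, 7)  from 1·(29,4) + (22,3)
…
step 8: (18557, 2549)  from 1·(10578,1453) + (7979,1096)
step 9: (66249, 9100)  from 3·(18557,2549) + (10578,1453)
fundamental: x₁=66249, y₁=9100  (since 4388930001 − 53·82810000 = 1)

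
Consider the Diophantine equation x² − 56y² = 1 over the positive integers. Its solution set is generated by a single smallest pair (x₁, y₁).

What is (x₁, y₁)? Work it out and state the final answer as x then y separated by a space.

d=56: √d = [7; 2,14] (ℓ=2, even), read p_1/q_1
step 0: (7, 1)  from 7·(1,0) + (0,1)
step 1: (15, 2)  from 2·(7,1) + (1,0)
fundamental: x₁=15, y₁=2  (since 225 − 56·4 = 1)

15 2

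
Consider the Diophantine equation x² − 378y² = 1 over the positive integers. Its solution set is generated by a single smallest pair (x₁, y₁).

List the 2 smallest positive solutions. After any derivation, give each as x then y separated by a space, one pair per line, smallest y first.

[19; 2,3,1,4,1,3,2,38] for √378; ℓ=8 ⇒ convergent index 7
step 0: (19, 1)  from 19·(1,0) + (0,1)
step 1: (39, 2)  from 2·(19,1) + (1,0)
step 2: (136, 7)  from 3·(39,2) + (19,1)
…
step 4: (836, 43)  from 4·(175,9) + (136,7)
…
step 6: (3869, 199)  from 3·(1011,52) + (836,43)
step 7: (8749, 450)  from 2·(3869,199) + (1011,52)
fundamental: x₁=8749, y₁=450  (since 76545001 − 378·202500 = 1)
k=2:  x_2 = 8749·8749+378·450·450 = 153090001,  y_2 = 8749·450+450·8749 = 7874100

8749 450
153090001 7874100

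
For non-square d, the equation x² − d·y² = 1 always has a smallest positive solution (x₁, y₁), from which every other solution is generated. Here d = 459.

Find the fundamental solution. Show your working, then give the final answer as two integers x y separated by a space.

[21; 2,2,1,4,21,4,1,2,2,42] for √459; ℓ=10 ⇒ convergent index 9
a_0=21:  p_0=21·1+0=21,  q_0=21·0+1=1
…
a_2=2:  p_2=2·43+21=107,  q_2=2·2+1=5
a_3=1:  p_3=1·107+43=150,  q_3=1·5+2=7
…
a_6=4:  p_6=4·14997+707=60695,  q_6=4·700+33=2833
…
a_8=2:  p_8=2·75692+60695=212079,  q_8=2·3533+2833=9899
a_9=2:  p_9=2·212079+75692=499850,  q_9=2·9899+3533=23331
→ (499850, 23331).  Check: 499850²=249850022500, 459·23331²=249850022499, difference 1.

499850 23331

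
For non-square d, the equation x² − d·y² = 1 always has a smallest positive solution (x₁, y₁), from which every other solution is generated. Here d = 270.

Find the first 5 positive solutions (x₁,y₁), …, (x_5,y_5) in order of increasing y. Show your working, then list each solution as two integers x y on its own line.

d=270: √d = [16; 2,3,6,3,2,32] (ℓ=6, even), read p_5/q_5
k=0  a_k=16  p_k/q_k = 16/1
k=1  a_k=2  p_k/q_k = 33/2
k=2  a_k=3  p_k/q_k = 115/7
k=3  a_k=6  p_k/q_k = 723/44
k=4  a_k=3  p_k/q_k = 2284/139
k=5  a_k=2  p_k/q_k = 5291/322
fundamental: x₁=5291, y₁=322  (since 27994681 − 270·103684 = 1)
n=2: (5291,322)∘(5291,322) = (5291·5291+270·322·322, 5291·322+322·5291) = (55989361,3407404)
n=3: (55989361,3407404)∘(5291,322) = (5291·55989361+270·322·3407404, 5291·3407404+322·55989361) = (592479412811,36057148806)
n=4: (592479412811,36057148806)∘(5291,322) = (5291·592479412811+270·322·36057148806, 5291·36057148806+322·592479412811) = (6269617090376641,381556745257688)
n=5: (6269617090376641,381556745257688)∘(5291,322) = (5291·6269617090376641+270·322·381556745257688, 5291·381556745257688+322·6269617090376641) = (66345087457886202251,4037633442259705610)

5291 322
55989361 3407404
592479412811 36057148806
6269617090376641 381556745257688
66345087457886202251 4037633442259705610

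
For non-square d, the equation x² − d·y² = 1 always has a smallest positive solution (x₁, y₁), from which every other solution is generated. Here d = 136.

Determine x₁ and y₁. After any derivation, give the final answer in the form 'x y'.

35 3

√136 → a₀=11, period (1,1,1,22); ℓ=4 even so k=3
k=0  a_k=11  p_k/q_k = 11/1
…
k=2  a_k=1  p_k/q_k = 23/2
k=3  a_k=1  p_k/q_k = 35/3
fundamental: x₁=35, y₁=3  (since 1225 − 136·9 = 1)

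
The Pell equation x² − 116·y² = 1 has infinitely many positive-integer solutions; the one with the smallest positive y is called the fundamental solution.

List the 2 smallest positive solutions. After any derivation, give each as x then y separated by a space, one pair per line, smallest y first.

9801 910
192119201 17837820

√116 = [10; 1,3,2,1,4,1,2,3,1,20, …], period ℓ=10 (even) → k=9
a_0=10:  p_0=10·1+0=10,  q_0=10·0+1=1
a_1=1:  p_1=1·10+1=11,  q_1=1·1+0=1
a_2=3:  p_2=3·11+10=43,  q_2=3·1+1=4
a_3=2:  p_3=2·43+11=97,  q_3=2·4+1=9
…
a_5=4:  p_5=4·140+97=657,  q_5=4·13+9=61
a_6=1:  p_6=1·657+140=797,  q_6=1·61+13=74
…
a_8=3:  p_8=3·2251+797=7550,  q_8=3·209+74=701
a_9=1:  p_9=1·7550+2251=9801,  q_9=1·701+209=910
(x₁, y₁) = (9801, 910);  9801² − 116·910² = 1 ✓
k=2:  x_2 = 9801·9801+116·910·910 = 192119201,  y_2 = 9801·910+910·9801 = 17837820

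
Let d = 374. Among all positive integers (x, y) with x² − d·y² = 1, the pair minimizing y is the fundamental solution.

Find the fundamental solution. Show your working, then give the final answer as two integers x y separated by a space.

d=374: √d = [19; 2,1,18,1,2,38] (ℓ=6, even), read p_5/q_5
a_0=19:  p_0=19·1+0=19,  q_0=19·0+1=1
…
a_2=1:  p_2=1·39+19=58,  q_2=1·2+1=3
…
a_4=1:  p_4=1·1083+58=1141,  q_4=1·56+3=59
a_5=2:  p_5=2·1141+1083=3365,  q_5=2·59+56=174
(x₁, y₁) = (3365, 174);  3365² − 374·174² = 1 ✓

3365 174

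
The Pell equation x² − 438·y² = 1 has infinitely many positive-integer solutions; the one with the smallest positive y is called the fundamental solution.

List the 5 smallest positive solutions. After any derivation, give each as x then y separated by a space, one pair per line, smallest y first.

d=438: √d = [20; 1,12,1,40] (ℓ=4, even), read p_3/q_3
i=0: a=20 ⇒ p=20, q=1
…
i=2: a=12 ⇒ p=272, q=13
i=3: a=1 ⇒ p=293, q=14
fundamental: x₁=293, y₁=14  (since 85849 − 438·196 = 1)
n=2: (293,14)∘(293,14) = (293·293+438·14·14, 293·14+14·293) = (171697,8204)
n=3: (171697,8204)∘(293,14) = (293·171697+438·14·8204, 293·8204+14·171697) = (100614149,4807530)
n=4: (100614149,4807530)∘(293,14) = (293·100614149+438·14·4807530, 293·4807530+14·100614149) = (58959719617,2817204376)
n=5: (58959719617,2817204376)∘(293,14) = (293·58959719617+438·14·2817204376, 293·2817204376+14·58959719617) = (34550295081413,1650876956806)

293 14
171697 8204
100614149 4807530
58959719617 2817204376
34550295081413 1650876956806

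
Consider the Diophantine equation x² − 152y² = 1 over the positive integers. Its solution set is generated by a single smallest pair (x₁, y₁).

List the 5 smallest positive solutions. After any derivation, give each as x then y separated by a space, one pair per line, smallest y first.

d=152: √d = [12; 3,24] (ℓ=2, even), read p_1/q_1
a_0=12:  p_0=12·1+0=12,  q_0=12·0+1=1
a_1=3:  p_1=3·12+1=37,  q_1=3·1+0=3
(x₁, y₁) = (37, 3);  37² − 152·3² = 1 ✓
k=2:  x_2 = 37·37+152·3·3 = 2737,  y_2 = 37·3+3·37 = 222
k=3:  x_3 = 37·2737+152·3·222 = 202501,  y_3 = 37·222+3·2737 = 16425
k=4:  x_4 = 37·202501+152·3·16425 = 14982337,  y_4 = 37·16425+3·202501 = 1215228
k=5:  x_5 = 37·14982337+152·3·1215228 = 1108490437,  y_5 = 37·1215228+3·14982337 = 89910447

37 3
2737 222
202501 16425
14982337 1215228
1108490437 89910447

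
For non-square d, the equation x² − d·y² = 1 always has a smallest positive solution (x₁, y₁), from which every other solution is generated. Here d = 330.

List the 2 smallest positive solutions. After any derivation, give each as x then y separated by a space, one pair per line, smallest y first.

109 6
23761 1308

√330 → a₀=18, period (6,36); ℓ=2 even so k=1
i=0: a=18 ⇒ p=18, q=1
i=1: a=6 ⇒ p=109, q=6
→ (109, 6).  Check: 109²=11881, 330·6²=11880, difference 1.
k=2:  x_2 = 109·109+330·6·6 = 23761,  y_2 = 109·6+6·109 = 1308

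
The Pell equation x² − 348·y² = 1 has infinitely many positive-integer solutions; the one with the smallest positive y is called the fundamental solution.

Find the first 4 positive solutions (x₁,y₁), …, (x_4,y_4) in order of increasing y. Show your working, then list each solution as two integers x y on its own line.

√348 = [18; 1,1,1,8,1,1,1,36, …], period ℓ=8 (even) → k=7
step 0: (18, 1)  from 18·(1,0) + (0,1)
…
step 3: (56, 3)  from 1·(37,2) + (19,1)
…
step 6: (1026, 55)  from 1·(541,29) + (485,26)
step 7: (1567, 84)  from 1·(1026,55) + (541,29)
→ (1567, 84).  Check: 1567²=2455489, 348·84²=2455488, difference 1.
n=2: (1567,84)∘(1567,84) = (1567·1567+348·84·84, 1567·84+84·1567) = (4910977,263256)
n=3: (4910977,263256)∘(1567,84) = (1567·4910977+348·84·263256, 1567·263256+84·4910977) = (15391000351,825044220)
n=4: (15391000351,825044220)∘(1567,84) = (1567·15391000351+348·84·825044220, 1567·825044220+84·15391000351) = (48235390189057,2585688322224)

1567 84
4910977 263256
15391000351 825044220
48235390189057 2585688322224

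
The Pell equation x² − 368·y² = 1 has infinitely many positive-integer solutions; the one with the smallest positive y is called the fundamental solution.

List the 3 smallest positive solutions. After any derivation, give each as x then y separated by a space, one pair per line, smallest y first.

1151 60
2649601 138120
6099380351 317952180

[19; 5,2,5,38] for √368; ℓ=4 ⇒ convergent index 3
a_0=19:  p_0=19·1+0=19,  q_0=19·0+1=1
a_1=5:  p_1=5·19+1=96,  q_1=5·1+0=5
a_2=2:  p_2=2·96+19=211,  q_2=2·5+1=11
a_3=5:  p_3=5·211+96=1151,  q_3=5·11+5=60
→ (1151, 60).  Check: 1151²=1324801, 368·60²=1324800, difference 1.
k=2:  x_2 = 1151·1151+368·60·60 = 2649601,  y_2 = 1151·60+60·1151 = 138120
k=3:  x_3 = 1151·2649601+368·60·138120 = 6099380351,  y_3 = 1151·138120+60·2649601 = 317952180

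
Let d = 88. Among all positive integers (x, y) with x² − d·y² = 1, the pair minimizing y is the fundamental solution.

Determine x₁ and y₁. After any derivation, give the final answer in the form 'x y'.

197 21

[9; 2,1,1,1,2,18] for √88; ℓ=6 ⇒ convergent index 5
step 0: (9, 1)  from 9·(1,0) + (0,1)
…
step 4: (75, 8)  from 1·(47,5) + (28,3)
step 5: (197, 21)  from 2·(75,8) + (47,5)
fundamental: x₁=197, y₁=21  (since 38809 − 88·441 = 1)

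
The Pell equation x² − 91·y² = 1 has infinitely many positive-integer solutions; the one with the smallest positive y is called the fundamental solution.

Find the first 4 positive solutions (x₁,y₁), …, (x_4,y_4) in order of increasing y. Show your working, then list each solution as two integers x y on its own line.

1574 165
4954951 519420
15598184174 1635133995
49103078824801 5147401296840

[9; 1,1,5,1,5,1,1,18] for √91; ℓ=8 ⇒ convergent index 7
i=0: a=9 ⇒ p=9, q=1
i=1: a=1 ⇒ p=10, q=1
i=2: a=1 ⇒ p=19, q=2
i=3: a=5 ⇒ p=105, q=11
i=4: a=1 ⇒ p=124, q=13
i=5: a=5 ⇒ p=725, q=76
i=6: a=1 ⇒ p=849, q=89
i=7: a=1 ⇒ p=1574, q=165
→ (1574, 165).  Check: 1574²=2477476, 91·165²=2477475, difference 1.
k=2:  x_2 = 1574·1574+91·165·165 = 4954951,  y_2 = 1574·165+165·1574 = 519420
k=3:  x_3 = 1574·4954951+91·165·519420 = 15598184174,  y_3 = 1574·519420+165·4954951 = 1635133995
k=4:  x_4 = 1574·15598184174+91·165·1635133995 = 49103078824801,  y_4 = 1574·1635133995+165·15598184174 = 5147401296840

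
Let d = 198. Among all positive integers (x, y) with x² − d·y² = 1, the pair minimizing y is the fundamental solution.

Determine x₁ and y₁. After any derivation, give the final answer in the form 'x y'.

√198 → a₀=14, period (14,28); ℓ=2 even so k=1
k=0  a_k=14  p_k/q_k = 14/1
k=1  a_k=14  p_k/q_k = 197/14
fundamental: x₁=197, y₁=14  (since 38809 − 198·196 = 1)

197 14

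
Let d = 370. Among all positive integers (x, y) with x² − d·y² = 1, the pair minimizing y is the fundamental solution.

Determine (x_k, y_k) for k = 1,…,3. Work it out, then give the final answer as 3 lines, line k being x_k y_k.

213859 11118
91471343761 4755368724
39123940210553539 2033956799880714

√370 → a₀=19, period (4,4,38); ℓ=3 odd so k=5
k=0  a_k=19  p_k/q_k = 19/1
…
k=4  a_k=4  p_k/q_k = 50339/2617
k=5  a_k=4  p_k/q_k = 213859/11118
→ (213859, 11118).  Check: 213859²=45735671881, 370·11118²=45735671880, difference 1.
n=2: (213859,11118)∘(213859,11118) = (213859·213859+370·11118·11118, 213859·11118+11118·213859) = (91471343761,4755368724)
n=3: (91471343761,4755368724)∘(213859,11118) = (213859·91471343761+370·11118·4755368724, 213859·4755368724+11118·91471343761) = (39123940210553539,2033956799880714)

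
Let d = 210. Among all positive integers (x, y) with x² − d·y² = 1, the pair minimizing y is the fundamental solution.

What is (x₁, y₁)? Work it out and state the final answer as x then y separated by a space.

[14; 2,28] for √210; ℓ=2 ⇒ convergent index 1
a_0=14:  p_0=14·1+0=14,  q_0=14·0+1=1
a_1=2:  p_1=2·14+1=29,  q_1=2·1+0=2
→ (29, 2).  Check: 29²=841, 210·2²=840, difference 1.

29 2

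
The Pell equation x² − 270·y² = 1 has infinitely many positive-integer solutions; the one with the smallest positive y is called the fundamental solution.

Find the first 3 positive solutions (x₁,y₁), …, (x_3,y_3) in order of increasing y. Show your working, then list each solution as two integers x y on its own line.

5291 322
55989361 3407404
592479412811 36057148806

d=270: √d = [16; 2,3,6,3,2,32] (ℓ=6, even), read p_5/q_5
i=0: a=16 ⇒ p=16, q=1
i=1: a=2 ⇒ p=33, q=2
…
i=3: a=6 ⇒ p=723, q=44
i=4: a=3 ⇒ p=2284, q=139
i=5: a=2 ⇒ p=5291, q=322
fundamental: x₁=5291, y₁=322  (since 27994681 − 270·103684 = 1)
(5291+322√270)^2 = 55989361 + 3407404√270
(5291+322√270)^3 = 592479412811 + 36057148806√270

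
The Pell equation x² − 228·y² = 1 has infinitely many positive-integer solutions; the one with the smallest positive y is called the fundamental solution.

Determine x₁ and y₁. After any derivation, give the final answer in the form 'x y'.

[15; 10,30] for √228; ℓ=2 ⇒ convergent index 1
step 0: (15, 1)  from 15·(1,0) + (0,1)
step 1: (151, 10)  from 10·(15,1) + (1,0)
fundamental: x₁=151, y₁=10  (since 22801 − 228·100 = 1)

151 10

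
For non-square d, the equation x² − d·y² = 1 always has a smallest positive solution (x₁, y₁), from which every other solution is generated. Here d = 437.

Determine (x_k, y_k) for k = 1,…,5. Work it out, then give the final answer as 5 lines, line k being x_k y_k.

4599 220
42301601 2023560
389090121399 18612704660
3578850894326401 171199655439120
32918270136924114999 1574694412116321100

√437 = [20; 1,9,2,9,1,40, …], period ℓ=6 (even) → k=5
a_0=20:  p_0=20·1+0=20,  q_0=20·0+1=1
…
a_2=9:  p_2=9·21+20=209,  q_2=9·1+1=10
…
a_4=9:  p_4=9·439+209=4160,  q_4=9·21+10=199
a_5=1:  p_5=1·4160+439=4599,  q_5=1·199+21=220
→ (4599, 220).  Check: 4599²=21150801, 437·220²=21150800, difference 1.
(x_2, y_2) = (4599·4599 + 437·220·220, 4599·220 + 220·4599) = (42301601, 2023560)
(x_3, y_3) = (4599·42301601 + 437·220·2023560, 4599·2023560 + 220·42301601) = (389090121399, 18612704660)
(x_4, y_4) = (4599·389090121399 + 437·220·18612704660, 4599·18612704660 + 220·389090121399) = (3578850894326401, 171199655439120)
(x_5, y_5) = (4599·3578850894326401 + 437·220·171199655439120, 4599·171199655439120 + 220·3578850894326401) = (32918270136924114999, 1574694412116321100)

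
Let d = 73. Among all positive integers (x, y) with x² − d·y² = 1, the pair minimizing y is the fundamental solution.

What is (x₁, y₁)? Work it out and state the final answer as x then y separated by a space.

d=73: √d = [8; 1,1,5,5,1,1,16] (ℓ=7, odd), read p_13/q_13
step 0: (8, 1)  from 8·(1,0) + (0,1)
…
step 11: (1040241, 121751)  from 5·(200767,23498) + (36406,4261)
step 12: (1241008, 145249)  from 1·(1040241,121751) + (200767,23498)
step 13: (2281249, 267000)  from 1·(1241008,145249) + (1040241,121751)
→ (2281249, 267000).  Check: 2281249²=5204097000001, 73·267000²=5204097000000, difference 1.

2281249 267000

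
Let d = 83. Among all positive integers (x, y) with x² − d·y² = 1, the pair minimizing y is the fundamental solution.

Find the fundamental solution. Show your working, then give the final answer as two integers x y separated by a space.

82 9

[9; 9,18] for √83; ℓ=2 ⇒ convergent index 1
step 0: (9, 1)  from 9·(1,0) + (0,1)
step 1: (82, 9)  from 9·(9,1) + (1,0)
→ (82, 9).  Check: 82²=6724, 83·9²=6723, difference 1.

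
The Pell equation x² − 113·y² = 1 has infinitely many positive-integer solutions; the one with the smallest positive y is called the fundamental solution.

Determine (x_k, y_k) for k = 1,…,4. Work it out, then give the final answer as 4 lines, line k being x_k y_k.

1204353 113296
2900932297217 272896754976
6987493029899166849 657328051091107760
16830816386073401651890177 1583310020631184911403584

d=113: √d = [10; 1,1,1,2,2,1,1,1,20] (ℓ=9, odd), read p_17/q_17
step 0: (10, 1)  from 10·(1,0) + (0,1)
…
step 3: (32, 3)  from 1·(21,2) + (11,1)
…
step 5: (202, 19)  from 2·(85,8) + (32,3)
…
step 8: (776, 73)  from 1·(489,46) + (287,27)
step 9: (16009, 1506)  from 20·(776,73) + (489,46)
…
step 14: (313483, 29490)  from 2·(131952,12413) + (49579,4664)
…
step 16: (758918, 71393)  from 1·(445435,41903) + (313483,29490)
step 17: (1204353, 113296)  from 1·(758918,71393) + (445435,41903)
→ (1204353, 113296).  Check: 1204353²=1450466148609, 113·113296²=1450466148608, difference 1.
k=2:  x_2 = 1204353·1204353+113·113296·113296 = 2900932297217,  y_2 = 1204353·113296+113296·1204353 = 272896754976
k=3:  x_3 = 1204353·2900932297217+113·113296·272896754976 = 6987493029899166849,  y_3 = 1204353·272896754976+113296·2900932297217 = 657328051091107760
k=4:  x_4 = 1204353·6987493029899166849+113·113296·657328051091107760 = 16830816386073401651890177,  y_4 = 1204353·657328051091107760+113296·6987493029899166849 = 1583310020631184911403584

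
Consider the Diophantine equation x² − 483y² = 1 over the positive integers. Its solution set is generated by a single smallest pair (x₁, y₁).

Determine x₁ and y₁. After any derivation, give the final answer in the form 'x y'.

[21; 1,42] for √483; ℓ=2 ⇒ convergent index 1
step 0: (21, 1)  from 21·(1,0) + (0,1)
step 1: (22, 1)  from 1·(21,1) + (1,0)
fundamental: x₁=22, y₁=1  (since 484 − 483·1 = 1)

22 1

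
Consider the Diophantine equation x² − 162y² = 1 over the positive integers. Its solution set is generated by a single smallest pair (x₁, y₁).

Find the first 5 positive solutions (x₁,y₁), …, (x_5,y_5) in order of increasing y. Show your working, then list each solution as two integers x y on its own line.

[12; 1,2,1,2,12,2,1,2,1,24] for √162; ℓ=10 ⇒ convergent index 9
a_0=12:  p_0=12·1+0=12,  q_0=12·0+1=1
a_1=1:  p_1=1·12+1=13,  q_1=1·1+0=1
…
a_3=1:  p_3=1·38+13=51,  q_3=1·3+1=4
…
a_5=12:  p_5=12·140+51=1731,  q_5=12·11+4=136
a_6=2:  p_6=2·1731+140=3602,  q_6=2·136+11=283
a_7=1:  p_7=1·3602+1731=5333,  q_7=1·283+136=419
a_8=2:  p_8=2·5333+3602=14268,  q_8=2·419+283=1121
a_9=1:  p_9=1·14268+5333=19601,  q_9=1·1121+419=1540
(x₁, y₁) = (19601, 1540);  19601² − 162·1540² = 1 ✓
(x_2, y_2) = (19601·19601 + 162·1540·1540, 19601·1540 + 1540·19601) = (768398401, 60371080)
(x_3, y_3) = (19601·768398401 + 162·1540·60371080, 19601·60371080 + 1540·768398401) = (30122754096401, 2366667076620)
(x_4, y_4) = (19601·30122754096401 + 162·1540·2366667076620, 19601·2366667076620 + 1540·30122754096401) = (1180872205318713601, 92778082677286160)
(x_5, y_5) = (19601·1180872205318713601 + 162·1540·92778082677286160, 19601·92778082677286160 + 1540·1180872205318713601) = (46292552162781456490001, 3637086394748304967700)

19601 1540
768398401 60371080
30122754096401 2366667076620
1180872205318713601 92778082677286160
46292552162781456490001 3637086394748304967700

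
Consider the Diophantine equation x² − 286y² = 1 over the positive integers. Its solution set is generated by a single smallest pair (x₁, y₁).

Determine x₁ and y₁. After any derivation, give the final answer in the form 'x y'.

561835 33222

[16; 1,10,3,3,2,3,3,10,1,32] for √286; ℓ=10 ⇒ convergent index 9
step 0: (16, 1)  from 16·(1,0) + (0,1)
…
step 2: (186, 11)  from 10·(17,1) + (16,1)
…
step 4: (1911, 113)  from 3·(575,34) + (186,11)
step 5: (4397, 260)  from 2·(1911,113) + (575,34)
…
step 8: (512132, 30283)  from 10·(49703,2939) + (15102,893)
step 9: (561835, 33222)  from 1·(512132,30283) + (49703,2939)
fundamental: x₁=561835, y₁=33222  (since 315658567225 − 286·1103701284 = 1)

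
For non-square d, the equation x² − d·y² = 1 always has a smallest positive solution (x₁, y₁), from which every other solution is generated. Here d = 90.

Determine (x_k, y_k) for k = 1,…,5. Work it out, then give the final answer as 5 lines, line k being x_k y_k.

[9; 2,18] for √90; ℓ=2 ⇒ convergent index 1
a_0=9:  p_0=9·1+0=9,  q_0=9·0+1=1
a_1=2:  p_1=2·9+1=19,  q_1=2·1+0=2
(x₁, y₁) = (19, 2);  19² − 90·2² = 1 ✓
k=2:  x_2 = 19·19+90·2·2 = 721,  y_2 = 19·2+2·19 = 76
k=3:  x_3 = 19·721+90·2·76 = 27379,  y_3 = 19·76+2·721 = 2886
k=4:  x_4 = 19·27379+90·2·2886 = 1039681,  y_4 = 19·2886+2·27379 = 109592
k=5:  x_5 = 19·1039681+90·2·109592 = 39480499,  y_5 = 19·109592+2·1039681 = 4161610

19 2
721 76
27379 2886
1039681 109592
39480499 4161610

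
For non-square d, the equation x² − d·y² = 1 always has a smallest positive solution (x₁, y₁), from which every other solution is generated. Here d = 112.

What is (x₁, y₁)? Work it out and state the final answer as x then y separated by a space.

127 12

√112 → a₀=10, period (1,1,2,1,1,20); ℓ=6 even so k=5
i=0: a=10 ⇒ p=10, q=1
…
i=4: a=1 ⇒ p=74, q=7
i=5: a=1 ⇒ p=127, q=12
fundamental: x₁=127, y₁=12  (since 16129 − 112·144 = 1)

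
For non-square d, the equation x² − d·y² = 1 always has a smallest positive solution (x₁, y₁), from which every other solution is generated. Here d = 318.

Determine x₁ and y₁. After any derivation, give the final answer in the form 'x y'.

d=318: √d = [17; 1,4,1,34] (ℓ=4, even), read p_3/q_3
step 0: (17, 1)  from 17·(1,0) + (0,1)
step 1: (18, 1)  from 1·(17,1) + (1,0)
step 2: (89, 5)  from 4·(18,1) + (17,1)
step 3: (107, 6)  from 1·(89,5) + (18,1)
→ (107, 6).  Check: 107²=11449, 318·6²=11448, difference 1.

107 6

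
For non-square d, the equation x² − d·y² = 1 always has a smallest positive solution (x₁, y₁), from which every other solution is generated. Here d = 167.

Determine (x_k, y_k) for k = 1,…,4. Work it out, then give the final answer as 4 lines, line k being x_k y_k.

[12; 1,11,1,24] for √167; ℓ=4 ⇒ convergent index 3
k=0  a_k=12  p_k/q_k = 12/1
…
k=2  a_k=11  p_k/q_k = 155/12
k=3  a_k=1  p_k/q_k = 168/13
(x₁, y₁) = (168, 13);  168² − 167·13² = 1 ✓
(x_2, y_2) = (168·168 + 167·13·13, 168·13 + 13·168) = (56447, 4368)
(x_3, y_3) = (168·56447 + 167·13·4368, 168·4368 + 13·56447) = (18966024, 1467635)
(x_4, y_4) = (168·18966024 + 167·13·1467635, 168·1467635 + 13·18966024) = (6372527617, 493120992)

168 13
56447 4368
18966024 1467635
6372527617 493120992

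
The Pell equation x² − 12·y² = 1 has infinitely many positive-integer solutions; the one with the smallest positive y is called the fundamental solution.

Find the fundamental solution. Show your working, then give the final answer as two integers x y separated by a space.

7 2

√12 = [3; 2,6, …], period ℓ=2 (even) → k=1
i=0: a=3 ⇒ p=3, q=1
i=1: a=2 ⇒ p=7, q=2
fundamental: x₁=7, y₁=2  (since 49 − 12·4 = 1)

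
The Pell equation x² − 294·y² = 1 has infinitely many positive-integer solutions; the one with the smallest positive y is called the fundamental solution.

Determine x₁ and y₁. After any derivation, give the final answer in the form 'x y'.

√294 = [17; 6,1,4,1,6,34, …], period ℓ=6 (even) → k=5
i=0: a=17 ⇒ p=17, q=1
i=1: a=6 ⇒ p=103, q=6
i=2: a=1 ⇒ p=120, q=7
i=3: a=4 ⇒ p=583, q=34
i=4: a=1 ⇒ p=703, q=41
i=5: a=6 ⇒ p=4801, q=280
→ (4801, 280).  Check: 4801²=23049601, 294·280²=23049600, difference 1.

4801 280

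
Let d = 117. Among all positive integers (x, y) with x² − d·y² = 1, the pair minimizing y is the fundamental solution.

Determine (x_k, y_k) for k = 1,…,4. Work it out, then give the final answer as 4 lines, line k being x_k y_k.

[10; 1,4,2,4,1,20] for √117; ℓ=6 ⇒ convergent index 5
k=0  a_k=10  p_k/q_k = 10/1
k=1  a_k=1  p_k/q_k = 11/1
k=2  a_k=4  p_k/q_k = 54/5
…
k=4  a_k=4  p_k/q_k = 530/49
k=5  a_k=1  p_k/q_k = 649/60
→ (649, 60).  Check: 649²=421201, 117·60²=421200, difference 1.
(649+60√117)^2 = 842401 + 77880√117
(649+60√117)^3 = 1093435849 + 101088180√117
(649+60√117)^4 = 1419278889601 + 131212379760√117

649 60
842401 77880
1093435849 101088180
1419278889601 131212379760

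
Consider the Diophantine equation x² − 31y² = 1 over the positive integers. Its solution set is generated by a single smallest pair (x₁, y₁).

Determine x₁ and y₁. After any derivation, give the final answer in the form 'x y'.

√31 = [5; 1,1,3,5,3,1,1,10, …], period ℓ=8 (even) → k=7
i=0: a=5 ⇒ p=5, q=1
i=1: a=1 ⇒ p=6, q=1
i=2: a=1 ⇒ p=11, q=2
…
i=6: a=1 ⇒ p=863, q=155
i=7: a=1 ⇒ p=1520, q=273
fundamental: x₁=1520, y₁=273  (since 2310400 − 31·74529 = 1)

1520 273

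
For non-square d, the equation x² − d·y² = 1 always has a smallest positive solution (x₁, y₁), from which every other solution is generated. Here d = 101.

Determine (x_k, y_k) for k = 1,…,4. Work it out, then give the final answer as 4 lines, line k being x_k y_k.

201 20
80801 8040
32481801 3232060
13057603201 1299280080

√101 = [10; 20, …], period ℓ=1 (odd) → k=1
k=0  a_k=10  p_k/q_k = 10/1
k=1  a_k=20  p_k/q_k = 201/20
→ (201, 20).  Check: 201²=40401, 101·20²=40400, difference 1.
n=2: (201,20)∘(201,20) = (201·201+101·20·20, 201·20+20·201) = (80801,8040)
n=3: (80801,8040)∘(201,20) = (201·80801+101·20·8040, 201·8040+20·80801) = (32481801,3232060)
n=4: (32481801,3232060)∘(201,20) = (201·32481801+101·20·3232060, 201·3232060+20·32481801) = (13057603201,1299280080)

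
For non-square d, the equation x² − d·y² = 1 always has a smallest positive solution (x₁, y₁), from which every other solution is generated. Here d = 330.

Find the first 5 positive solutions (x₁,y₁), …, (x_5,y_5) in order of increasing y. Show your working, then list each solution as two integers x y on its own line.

d=330: √d = [18; 6,36] (ℓ=2, even), read p_1/q_1
k=0  a_k=18  p_k/q_k = 18/1
k=1  a_k=6  p_k/q_k = 109/6
fundamental: x₁=109, y₁=6  (since 11881 − 330·36 = 1)
(109+6√330)^2 = 23761 + 1308√330
(109+6√330)^3 = 5179789 + 285138√330
(109+6√330)^4 = 1129170241 + 62158776√330
(109+6√330)^5 = 246153932749 + 13550328030√330

109 6
23761 1308
5179789 285138
1129170241 62158776
246153932749 13550328030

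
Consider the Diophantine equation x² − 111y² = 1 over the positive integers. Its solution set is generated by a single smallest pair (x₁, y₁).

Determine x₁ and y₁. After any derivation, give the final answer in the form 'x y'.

d=111: √d = [10; 1,1,6,1,1,20] (ℓ=6, even), read p_5/q_5
step 0: (10, 1)  from 10·(1,0) + (0,1)
…
step 3: (137, 13)  from 6·(21,2) + (11,1)
step 4: (158, 15)  from 1·(137,13) + (21,2)
step 5: (295, 28)  from 1·(158,15) + (137,13)
fundamental: x₁=295, y₁=28  (since 87025 − 111·784 = 1)

295 28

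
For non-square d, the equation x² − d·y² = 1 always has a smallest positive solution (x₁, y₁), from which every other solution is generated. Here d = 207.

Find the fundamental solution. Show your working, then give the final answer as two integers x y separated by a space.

√207 = [14; 2,1,1,2,1,1,2,28, …], period ℓ=8 (even) → k=7
k=0  a_k=14  p_k/q_k = 14/1
…
k=2  a_k=1  p_k/q_k = 43/3
…
k=4  a_k=2  p_k/q_k = 187/13
…
k=6  a_k=1  p_k/q_k = 446/31
k=7  a_k=2  p_k/q_k = 1151/80
fundamental: x₁=1151, y₁=80  (since 1324801 − 207·6400 = 1)

1151 80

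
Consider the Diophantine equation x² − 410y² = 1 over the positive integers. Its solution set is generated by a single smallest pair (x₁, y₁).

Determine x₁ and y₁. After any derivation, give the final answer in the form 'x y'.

81 4

d=410: √d = [20; 4,40] (ℓ=2, even), read p_1/q_1
a_0=20:  p_0=20·1+0=20,  q_0=20·0+1=1
a_1=4:  p_1=4·20+1=81,  q_1=4·1+0=4
fundamental: x₁=81, y₁=4  (since 6561 − 410·16 = 1)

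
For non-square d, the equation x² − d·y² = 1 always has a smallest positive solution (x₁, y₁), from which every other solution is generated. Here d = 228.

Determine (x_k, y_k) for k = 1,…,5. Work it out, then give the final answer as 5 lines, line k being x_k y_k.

151 10
45601 3020
13771351 912030
4158902401 275430040
1255974753751 83178960050

√228 = [15; 10,30, …], period ℓ=2 (even) → k=1
i=0: a=15 ⇒ p=15, q=1
i=1: a=10 ⇒ p=151, q=10
fundamental: x₁=151, y₁=10  (since 22801 − 228·100 = 1)
(x_2, y_2) = (151·151 + 228·10·10, 151·10 + 10·151) = (45601, 3020)
(x_3, y_3) = (151·45601 + 228·10·3020, 151·3020 + 10·45601) = (13771351, 912030)
(x_4, y_4) = (151·13771351 + 228·10·912030, 151·912030 + 10·13771351) = (4158902401, 275430040)
(x_5, y_5) = (151·4158902401 + 228·10·275430040, 151·275430040 + 10·4158902401) = (1255974753751, 83178960050)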